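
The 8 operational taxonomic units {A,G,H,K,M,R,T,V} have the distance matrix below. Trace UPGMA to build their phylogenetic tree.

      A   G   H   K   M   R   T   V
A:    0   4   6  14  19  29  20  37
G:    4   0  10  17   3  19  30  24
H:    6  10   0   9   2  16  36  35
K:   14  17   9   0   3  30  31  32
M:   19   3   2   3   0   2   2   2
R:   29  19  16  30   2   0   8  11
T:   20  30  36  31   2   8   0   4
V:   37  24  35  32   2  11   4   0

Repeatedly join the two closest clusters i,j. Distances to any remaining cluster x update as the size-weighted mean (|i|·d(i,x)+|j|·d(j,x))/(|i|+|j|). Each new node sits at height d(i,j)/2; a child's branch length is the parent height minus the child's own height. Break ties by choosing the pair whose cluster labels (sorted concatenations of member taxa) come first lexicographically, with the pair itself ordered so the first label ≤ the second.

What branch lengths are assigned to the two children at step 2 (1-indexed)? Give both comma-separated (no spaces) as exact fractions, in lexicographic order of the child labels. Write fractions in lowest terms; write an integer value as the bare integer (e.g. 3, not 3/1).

2,2

iteration 1: select H,M (d=2); attach at lengths (1, 1); label the merged cluster HM
  updated: d(A,HM)=25/2, d(G,HM)=13/2, d(HM,K)=6, d(HM,R)=9, d(HM,T)=19, d(HM,V)=37/2
iteration 2: select A,G (d=4); attach at lengths (2, 2); label the merged cluster AG
  updated: d(AG,HM)=19/2, d(AG,K)=31/2, d(AG,R)=24, d(AG,T)=25, d(AG,V)=61/2
iteration 3: select T,V (d=4); attach at lengths (2, 2); label the merged cluster TV
  updated: d(AG,TV)=111/4, d(HM,TV)=75/4, d(K,TV)=63/2, d(R,TV)=19/2
iteration 4: select HM,K (d=6); attach at lengths (2, 3); label the merged cluster HKM
  updated: d(AG,HKM)=23/2, d(HKM,R)=16, d(HKM,TV)=23
iteration 5: select R,TV (d=19/2); attach at lengths (19/4, 11/4); label the merged cluster RTV
  updated: d(AG,RTV)=53/2, d(HKM,RTV)=62/3
iteration 6: select AG,HKM (d=23/2); attach at lengths (15/4, 11/4); label the merged cluster AGHKM
  updated: d(AGHKM,RTV)=23
iteration 7: select AGHKM,RTV (d=23); attach at lengths (23/4, 27/4); label the merged cluster AGHKMRTV
final tree: (((A:2,G:2):15/4,((H:1,M:1):2,K:3):11/4):23/4,(R:19/4,(T:2,V:2):11/4):27/4)
total length: 83/2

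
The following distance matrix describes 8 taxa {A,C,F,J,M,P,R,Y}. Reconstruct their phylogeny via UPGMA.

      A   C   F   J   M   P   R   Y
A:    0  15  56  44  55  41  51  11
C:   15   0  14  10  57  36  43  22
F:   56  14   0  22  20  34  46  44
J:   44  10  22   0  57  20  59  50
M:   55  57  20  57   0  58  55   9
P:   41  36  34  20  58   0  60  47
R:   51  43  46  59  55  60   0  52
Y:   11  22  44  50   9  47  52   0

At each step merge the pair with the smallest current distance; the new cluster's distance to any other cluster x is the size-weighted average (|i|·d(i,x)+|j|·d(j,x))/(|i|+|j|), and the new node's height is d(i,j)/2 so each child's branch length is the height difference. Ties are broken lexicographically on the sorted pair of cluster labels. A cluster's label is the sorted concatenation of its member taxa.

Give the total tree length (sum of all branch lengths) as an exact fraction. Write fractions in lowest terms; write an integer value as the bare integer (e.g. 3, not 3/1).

1. join M+Y (d=9) ⇒ MY; edges |M|=9/2, |Y|=9/2
  updated: d(A,MY)=33, d(C,MY)=79/2, d(F,MY)=32, d(J,MY)=107/2, d(MY,P)=105/2, d(MY,R)=107/2
2. join C+J (d=10) ⇒ CJ; edges |C|=5, |J|=5
  updated: d(A,CJ)=59/2, d(CJ,F)=18, d(CJ,MY)=93/2, d(CJ,P)=28, d(CJ,R)=51
3. join CJ+F (d=18) ⇒ CFJ; edges |CJ|=4, |F|=9
  updated: d(A,CFJ)=115/3, d(CFJ,MY)=125/3, d(CFJ,P)=30, d(CFJ,R)=148/3
4. join CFJ+P (d=30) ⇒ CFJP; edges |CFJ|=6, |P|=15
  updated: d(A,CFJP)=39, d(CFJP,MY)=355/8, d(CFJP,R)=52
5. join A+MY (d=33) ⇒ AMY; edges |A|=33/2, |MY|=12
  updated: d(AMY,CFJP)=511/12, d(AMY,R)=158/3
6. join AMY+CFJP (d=511/12) ⇒ ACFJMPY; edges |AMY|=115/24, |CFJP|=151/24
  updated: d(ACFJMPY,R)=366/7
7. join ACFJMPY+R (d=366/7) ⇒ ACFJMPRY; edges |ACFJMPY|=815/168, |R|=183/7
final tree: (((A:33/2,(M:9/2,Y:9/2):12):115/24,(((C:5,J:5):4,F:9):6,P:15):151/24):815/168,R:183/7)
total length: 20761/168

20761/168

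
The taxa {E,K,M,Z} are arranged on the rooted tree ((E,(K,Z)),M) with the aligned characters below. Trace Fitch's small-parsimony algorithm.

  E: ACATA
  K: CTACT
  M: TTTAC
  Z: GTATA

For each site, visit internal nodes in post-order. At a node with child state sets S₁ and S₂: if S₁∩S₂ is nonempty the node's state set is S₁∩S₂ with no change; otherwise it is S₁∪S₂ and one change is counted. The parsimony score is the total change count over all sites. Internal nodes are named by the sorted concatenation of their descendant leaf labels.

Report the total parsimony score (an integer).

9

[col 0] KZ: children K:{C}, Z:{G} ∪→ {C,G}; cost 1
[col 0] EKZ: children E:{A}, KZ:{C,G} ∪→ {A,C,G}; cost 1
[col 0] EKMZ: children EKZ:{A,C,G}, M:{T} ∪→ {A,C,G,T}; cost 1
[col 1] KZ: children K:{T}, Z:{T} ∩→ {T}; cost 0
[col 1] EKZ: children E:{C}, KZ:{T} ∪→ {C,T}; cost 1
[col 1] EKMZ: children EKZ:{C,T}, M:{T} ∩→ {T}; cost 0
[col 2] KZ: children K:{A}, Z:{A} ∩→ {A}; cost 0
[col 2] EKZ: children E:{A}, KZ:{A} ∩→ {A}; cost 0
[col 2] EKMZ: children EKZ:{A}, M:{T} ∪→ {A,T}; cost 1
[col 3] KZ: children K:{C}, Z:{T} ∪→ {C,T}; cost 1
[col 3] EKZ: children E:{T}, KZ:{C,T} ∩→ {T}; cost 0
[col 3] EKMZ: children EKZ:{T}, M:{A} ∪→ {A,T}; cost 1
[col 4] KZ: children K:{T}, Z:{A} ∪→ {A,T}; cost 1
[col 4] EKZ: children E:{A}, KZ:{A,T} ∩→ {A}; cost 0
[col 4] EKMZ: children EKZ:{A}, M:{C} ∪→ {A,C}; cost 1
per-site changes: [3, 1, 1, 2, 2]; total = 9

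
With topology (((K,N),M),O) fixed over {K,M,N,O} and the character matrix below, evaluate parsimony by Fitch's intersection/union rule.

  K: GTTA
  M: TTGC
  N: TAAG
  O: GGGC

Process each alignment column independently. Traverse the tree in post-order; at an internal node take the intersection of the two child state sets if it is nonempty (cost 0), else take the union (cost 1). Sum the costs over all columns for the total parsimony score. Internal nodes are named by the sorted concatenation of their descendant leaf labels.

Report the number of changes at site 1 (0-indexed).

KN@0: {G} ∪ {T} = {G,T} (union, +1)
KMN@0: {G,T} ∩ {T} = {T} (intersection, +0)
KMNO@0: {T} ∪ {G} = {G,T} (union, +1)
KN@1: {T} ∪ {A} = {A,T} (union, +1)
KMN@1: {A,T} ∩ {T} = {T} (intersection, +0)
KMNO@1: {T} ∪ {G} = {G,T} (union, +1)
KN@2: {T} ∪ {A} = {A,T} (union, +1)
KMN@2: {A,T} ∪ {G} = {A,G,T} (union, +1)
KMNO@2: {A,G,T} ∩ {G} = {G} (intersection, +0)
KN@3: {A} ∪ {G} = {A,G} (union, +1)
KMN@3: {A,G} ∪ {C} = {A,C,G} (union, +1)
KMNO@3: {A,C,G} ∩ {C} = {C} (intersection, +0)
per-site changes: [2, 2, 2, 2]; total = 8

2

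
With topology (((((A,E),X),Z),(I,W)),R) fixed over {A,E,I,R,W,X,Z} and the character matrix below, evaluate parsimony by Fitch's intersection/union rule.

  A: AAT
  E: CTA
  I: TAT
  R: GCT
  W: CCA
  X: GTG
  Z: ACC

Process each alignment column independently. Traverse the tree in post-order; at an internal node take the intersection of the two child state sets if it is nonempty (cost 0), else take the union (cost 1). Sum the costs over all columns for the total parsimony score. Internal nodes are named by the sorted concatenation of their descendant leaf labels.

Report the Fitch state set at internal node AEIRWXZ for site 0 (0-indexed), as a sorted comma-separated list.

A,C,G,T

AE@0: {A} ∪ {C} = {A,C} (union, +1)
AEX@0: {A,C} ∪ {G} = {A,C,G} (union, +1)
AEXZ@0: {A,C,G} ∩ {A} = {A} (intersection, +0)
IW@0: {T} ∪ {C} = {C,T} (union, +1)
AEIWXZ@0: {A} ∪ {C,T} = {A,C,T} (union, +1)
AEIRWXZ@0: {A,C,T} ∪ {G} = {A,C,G,T} (union, +1)
AE@1: {A} ∪ {T} = {A,T} (union, +1)
AEX@1: {A,T} ∩ {T} = {T} (intersection, +0)
AEXZ@1: {T} ∪ {C} = {C,T} (union, +1)
IW@1: {A} ∪ {C} = {A,C} (union, +1)
AEIWXZ@1: {C,T} ∩ {A,C} = {C} (intersection, +0)
AEIRWXZ@1: {C} ∩ {C} = {C} (intersection, +0)
AE@2: {T} ∪ {A} = {A,T} (union, +1)
AEX@2: {A,T} ∪ {G} = {A,G,T} (union, +1)
AEXZ@2: {A,G,T} ∪ {C} = {A,C,G,T} (union, +1)
IW@2: {T} ∪ {A} = {A,T} (union, +1)
AEIWXZ@2: {A,C,G,T} ∩ {A,T} = {A,T} (intersection, +0)
AEIRWXZ@2: {A,T} ∩ {T} = {T} (intersection, +0)
per-site changes: [5, 3, 4]; total = 12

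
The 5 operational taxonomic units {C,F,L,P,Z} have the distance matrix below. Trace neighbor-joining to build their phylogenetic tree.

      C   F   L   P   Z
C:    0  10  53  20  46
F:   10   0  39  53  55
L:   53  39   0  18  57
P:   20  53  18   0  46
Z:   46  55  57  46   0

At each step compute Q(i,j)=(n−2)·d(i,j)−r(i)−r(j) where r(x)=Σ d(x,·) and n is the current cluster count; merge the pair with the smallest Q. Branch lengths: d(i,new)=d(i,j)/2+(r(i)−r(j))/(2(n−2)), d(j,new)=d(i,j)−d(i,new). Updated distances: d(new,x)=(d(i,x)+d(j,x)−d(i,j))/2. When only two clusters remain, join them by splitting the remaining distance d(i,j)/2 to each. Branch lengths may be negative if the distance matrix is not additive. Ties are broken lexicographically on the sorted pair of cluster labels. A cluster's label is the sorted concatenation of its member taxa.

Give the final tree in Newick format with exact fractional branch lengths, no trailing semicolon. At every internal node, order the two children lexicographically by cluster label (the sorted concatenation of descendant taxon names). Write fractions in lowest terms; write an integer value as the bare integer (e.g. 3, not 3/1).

((((C:1/3,F:29/3):121/8,Z:243/8):97/8,L:113/8):31/16,P:31/16)

1. join C+F (d=10, Q=-256) ⇒ CF; edges |C|=1/3, |F|=29/3
  updated: d(CF,L)=41, d(CF,P)=63/2, d(CF,Z)=91/2
2. join CF+Z (d=91/2, Q=-351/2) ⇒ CFZ; edges |CF|=121/8, |Z|=243/8
  updated: d(CFZ,L)=105/4, d(CFZ,P)=16
3. join CFZ+L (d=105/4, Q=-241/4) ⇒ CFLZ; edges |CFZ|=97/8, |L|=113/8
  updated: d(CFLZ,P)=31/8
4. join CFLZ+P (d=31/8) ⇒ CFLPZ; edges |CFLZ|=31/16, |P|=31/16
final tree: ((((C:1/3,F:29/3):121/8,Z:243/8):97/8,L:113/8):31/16,P:31/16)
total length: 685/8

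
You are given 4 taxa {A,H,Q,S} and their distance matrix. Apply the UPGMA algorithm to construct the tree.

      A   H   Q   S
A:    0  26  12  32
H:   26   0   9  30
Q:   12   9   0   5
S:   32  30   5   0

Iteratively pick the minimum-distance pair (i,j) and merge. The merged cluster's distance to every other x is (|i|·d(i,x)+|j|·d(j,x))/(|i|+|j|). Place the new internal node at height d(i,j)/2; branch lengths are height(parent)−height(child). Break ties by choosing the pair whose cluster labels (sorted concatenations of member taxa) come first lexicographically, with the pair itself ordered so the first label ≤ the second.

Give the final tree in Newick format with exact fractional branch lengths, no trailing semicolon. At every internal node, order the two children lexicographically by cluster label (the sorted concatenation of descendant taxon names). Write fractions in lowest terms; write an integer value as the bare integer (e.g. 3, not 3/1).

(A:35/3,(H:39/4,(Q:5/2,S:5/2):29/4):23/12)

step 1: merge (Q,S) at d=5; branch lengths Q→5/2, S→5/2; new cluster QS
  updated: d(A,QS)=22, d(H,QS)=39/2
step 2: merge (H,QS) at d=39/2; branch lengths H→39/4, QS→29/4; new cluster HQS
  updated: d(A,HQS)=70/3
step 3: merge (A,HQS) at d=70/3; branch lengths A→35/3, HQS→23/12; new cluster AHQS
final tree: (A:35/3,(H:39/4,(Q:5/2,S:5/2):29/4):23/12)
total length: 427/12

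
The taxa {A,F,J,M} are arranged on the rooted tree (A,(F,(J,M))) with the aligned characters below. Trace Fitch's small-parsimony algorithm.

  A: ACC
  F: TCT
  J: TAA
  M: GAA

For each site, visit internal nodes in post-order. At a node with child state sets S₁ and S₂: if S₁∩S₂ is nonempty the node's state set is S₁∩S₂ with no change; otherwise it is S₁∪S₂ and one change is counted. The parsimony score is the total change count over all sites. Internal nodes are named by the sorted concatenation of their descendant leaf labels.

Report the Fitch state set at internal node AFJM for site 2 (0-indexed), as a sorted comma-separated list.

A,C,T

JM@0: {T} ∪ {G} = {G,T} (union, +1)
FJM@0: {T} ∩ {G,T} = {T} (intersection, +0)
AFJM@0: {A} ∪ {T} = {A,T} (union, +1)
JM@1: {A} ∩ {A} = {A} (intersection, +0)
FJM@1: {C} ∪ {A} = {A,C} (union, +1)
AFJM@1: {C} ∩ {A,C} = {C} (intersection, +0)
JM@2: {A} ∩ {A} = {A} (intersection, +0)
FJM@2: {T} ∪ {A} = {A,T} (union, +1)
AFJM@2: {C} ∪ {A,T} = {A,C,T} (union, +1)
per-site changes: [2, 1, 2]; total = 5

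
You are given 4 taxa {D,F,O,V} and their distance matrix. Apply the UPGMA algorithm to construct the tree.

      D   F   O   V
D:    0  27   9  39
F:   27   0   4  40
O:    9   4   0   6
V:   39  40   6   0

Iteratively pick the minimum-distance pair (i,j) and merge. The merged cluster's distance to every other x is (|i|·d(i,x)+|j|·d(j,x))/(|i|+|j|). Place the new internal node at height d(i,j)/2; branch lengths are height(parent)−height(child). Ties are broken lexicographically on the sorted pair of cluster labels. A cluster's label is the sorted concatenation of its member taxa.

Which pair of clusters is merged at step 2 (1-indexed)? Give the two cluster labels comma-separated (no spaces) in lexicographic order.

D,FO

step 1: merge (F,O) at d=4; branch lengths F→2, O→2; new cluster FO
  updated: d(D,FO)=18, d(FO,V)=23
step 2: merge (D,FO) at d=18; branch lengths D→9, FO→7; new cluster DFO
  updated: d(DFO,V)=85/3
step 3: merge (DFO,V) at d=85/3; branch lengths DFO→31/6, V→85/6; new cluster DFOV
final tree: ((D:9,(F:2,O:2):7):31/6,V:85/6)
total length: 118/3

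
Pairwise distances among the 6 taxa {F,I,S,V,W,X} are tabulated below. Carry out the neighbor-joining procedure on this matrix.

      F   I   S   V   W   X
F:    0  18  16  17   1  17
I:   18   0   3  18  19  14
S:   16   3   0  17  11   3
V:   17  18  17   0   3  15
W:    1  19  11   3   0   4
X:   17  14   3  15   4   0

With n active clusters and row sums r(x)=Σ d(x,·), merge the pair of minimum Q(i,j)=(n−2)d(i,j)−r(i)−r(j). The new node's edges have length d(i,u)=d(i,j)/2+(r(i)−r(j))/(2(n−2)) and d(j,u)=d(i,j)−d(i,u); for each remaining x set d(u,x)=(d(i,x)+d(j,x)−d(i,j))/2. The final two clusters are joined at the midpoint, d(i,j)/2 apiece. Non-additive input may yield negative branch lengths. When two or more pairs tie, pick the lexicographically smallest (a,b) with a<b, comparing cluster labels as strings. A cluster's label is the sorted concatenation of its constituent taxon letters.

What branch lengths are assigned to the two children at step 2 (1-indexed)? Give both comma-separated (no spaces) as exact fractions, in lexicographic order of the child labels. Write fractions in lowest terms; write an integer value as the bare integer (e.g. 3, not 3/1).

1. join I+S (d=3, Q=-110) ⇒ IS; edges |I|=17/4, |S|=-5/4
  updated: d(F,IS)=31/2, d(IS,V)=16, d(IS,W)=27/2, d(IS,X)=7
2. join IS+X (d=7, Q=-74) ⇒ ISX; edges |IS|=5, |X|=2
  updated: d(F,ISX)=51/4, d(ISX,V)=12, d(ISX,W)=21/4
3. join F+W (d=1, Q=-38) ⇒ FW; edges |F|=47/8, |W|=-39/8
  updated: d(FW,ISX)=17/2, d(FW,V)=19/2
4. join FW+ISX (d=17/2, Q=-30) ⇒ FISWX; edges |FW|=3, |ISX|=11/2
  updated: d(FISWX,V)=13/2
5. join FISWX+V (d=13/2) ⇒ FISVWX; edges |FISWX|=13/4, |V|=13/4
final tree: (((F:47/8,W:-39/8):3,((I:17/4,S:-5/4):5,X:2):11/2):13/4,V:13/4)
total length: 26

5,2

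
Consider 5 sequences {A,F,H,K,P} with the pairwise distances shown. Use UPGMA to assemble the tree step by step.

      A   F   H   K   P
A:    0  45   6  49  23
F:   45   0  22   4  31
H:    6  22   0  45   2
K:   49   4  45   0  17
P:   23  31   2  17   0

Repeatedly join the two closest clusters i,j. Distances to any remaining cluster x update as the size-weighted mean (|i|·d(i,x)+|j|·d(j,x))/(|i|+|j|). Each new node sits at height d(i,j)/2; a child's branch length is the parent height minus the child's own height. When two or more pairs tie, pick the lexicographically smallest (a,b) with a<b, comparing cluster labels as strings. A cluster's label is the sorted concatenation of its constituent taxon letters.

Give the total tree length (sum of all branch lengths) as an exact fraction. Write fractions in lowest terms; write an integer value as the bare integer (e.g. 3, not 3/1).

541/12

iteration 1: select H,P (d=2); attach at lengths (1, 1); label the merged cluster HP
  updated: d(A,HP)=29/2, d(F,HP)=53/2, d(HP,K)=31
iteration 2: select F,K (d=4); attach at lengths (2, 2); label the merged cluster FK
  updated: d(A,FK)=47, d(FK,HP)=115/4
iteration 3: select A,HP (d=29/2); attach at lengths (29/4, 25/4); label the merged cluster AHP
  updated: d(AHP,FK)=209/6
iteration 4: select AHP,FK (d=209/6); attach at lengths (61/6, 185/12); label the merged cluster AFHKP
final tree: ((A:29/4,(H:1,P:1):25/4):61/6,(F:2,K:2):185/12)
total length: 541/12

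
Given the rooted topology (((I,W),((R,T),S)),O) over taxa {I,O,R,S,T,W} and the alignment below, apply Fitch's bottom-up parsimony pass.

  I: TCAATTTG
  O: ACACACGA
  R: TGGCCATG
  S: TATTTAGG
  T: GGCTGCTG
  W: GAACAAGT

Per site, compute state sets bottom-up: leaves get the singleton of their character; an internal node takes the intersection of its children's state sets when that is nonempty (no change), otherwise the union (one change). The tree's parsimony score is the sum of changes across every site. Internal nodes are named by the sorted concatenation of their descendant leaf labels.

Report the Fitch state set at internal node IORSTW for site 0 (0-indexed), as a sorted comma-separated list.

site 0, node IW: I={T} ∪ W={G} → {G,T} (+1)
site 0, node RT: R={T} ∪ T={G} → {G,T} (+1)
site 0, node RST: RT={G,T} ∩ S={T} → {T} (+0)
site 0, node IRSTW: IW={G,T} ∩ RST={T} → {T} (+0)
site 0, node IORSTW: IRSTW={T} ∪ O={A} → {A,T} (+1)
site 1, node IW: I={C} ∪ W={A} → {A,C} (+1)
site 1, node RT: R={G} ∩ T={G} → {G} (+0)
site 1, node RST: RT={G} ∪ S={A} → {A,G} (+1)
site 1, node IRSTW: IW={A,C} ∩ RST={A,G} → {A} (+0)
site 1, node IORSTW: IRSTW={A} ∪ O={C} → {A,C} (+1)
site 2, node IW: I={A} ∩ W={A} → {A} (+0)
site 2, node RT: R={G} ∪ T={C} → {C,G} (+1)
site 2, node RST: RT={C,G} ∪ S={T} → {C,G,T} (+1)
site 2, node IRSTW: IW={A} ∪ RST={C,G,T} → {A,C,G,T} (+1)
site 2, node IORSTW: IRSTW={A,C,G,T} ∩ O={A} → {A} (+0)
site 3, node IW: I={A} ∪ W={C} → {A,C} (+1)
site 3, node RT: R={C} ∪ T={T} → {C,T} (+1)
site 3, node RST: RT={C,T} ∩ S={T} → {T} (+0)
site 3, node IRSTW: IW={A,C} ∪ RST={T} → {A,C,T} (+1)
site 3, node IORSTW: IRSTW={A,C,T} ∩ O={C} → {C} (+0)
site 4, node IW: I={T} ∪ W={A} → {A,T} (+1)
site 4, node RT: R={C} ∪ T={G} → {C,G} (+1)
site 4, node RST: RT={C,G} ∪ S={T} → {C,G,T} (+1)
site 4, node IRSTW: IW={A,T} ∩ RST={C,G,T} → {T} (+0)
site 4, node IORSTW: IRSTW={T} ∪ O={A} → {A,T} (+1)
site 5, node IW: I={T} ∪ W={A} → {A,T} (+1)
site 5, node RT: R={A} ∪ T={C} → {A,C} (+1)
site 5, node RST: RT={A,C} ∩ S={A} → {A} (+0)
site 5, node IRSTW: IW={A,T} ∩ RST={A} → {A} (+0)
site 5, node IORSTW: IRSTW={A} ∪ O={C} → {A,C} (+1)
site 6, node IW: I={T} ∪ W={G} → {G,T} (+1)
site 6, node RT: R={T} ∩ T={T} → {T} (+0)
site 6, node RST: RT={T} ∪ S={G} → {G,T} (+1)
site 6, node IRSTW: IW={G,T} ∩ RST={G,T} → {G,T} (+0)
site 6, node IORSTW: IRSTW={G,T} ∩ O={G} → {G} (+0)
site 7, node IW: I={G} ∪ W={T} → {G,T} (+1)
site 7, node RT: R={G} ∩ T={G} → {G} (+0)
site 7, node RST: RT={G} ∩ S={G} → {G} (+0)
site 7, node IRSTW: IW={G,T} ∩ RST={G} → {G} (+0)
site 7, node IORSTW: IRSTW={G} ∪ O={A} → {A,G} (+1)
per-site changes: [3, 3, 3, 3, 4, 3, 2, 2]; total = 23

A,T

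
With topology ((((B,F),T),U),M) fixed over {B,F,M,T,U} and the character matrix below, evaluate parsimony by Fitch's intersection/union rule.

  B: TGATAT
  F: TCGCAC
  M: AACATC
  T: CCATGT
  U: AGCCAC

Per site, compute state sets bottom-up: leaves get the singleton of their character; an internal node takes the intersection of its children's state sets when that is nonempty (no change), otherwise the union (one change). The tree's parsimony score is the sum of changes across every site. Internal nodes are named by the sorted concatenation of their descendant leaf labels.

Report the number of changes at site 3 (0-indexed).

BF@0: {T} ∩ {T} = {T} (intersection, +0)
BFT@0: {T} ∪ {C} = {C,T} (union, +1)
BFTU@0: {C,T} ∪ {A} = {A,C,T} (union, +1)
BFMTU@0: {A,C,T} ∩ {A} = {A} (intersection, +0)
BF@1: {G} ∪ {C} = {C,G} (union, +1)
BFT@1: {C,G} ∩ {C} = {C} (intersection, +0)
BFTU@1: {C} ∪ {G} = {C,G} (union, +1)
BFMTU@1: {C,G} ∪ {A} = {A,C,G} (union, +1)
BF@2: {A} ∪ {G} = {A,G} (union, +1)
BFT@2: {A,G} ∩ {A} = {A} (intersection, +0)
BFTU@2: {A} ∪ {C} = {A,C} (union, +1)
BFMTU@2: {A,C} ∩ {C} = {C} (intersection, +0)
BF@3: {T} ∪ {C} = {C,T} (union, +1)
BFT@3: {C,T} ∩ {T} = {T} (intersection, +0)
BFTU@3: {T} ∪ {C} = {C,T} (union, +1)
BFMTU@3: {C,T} ∪ {A} = {A,C,T} (union, +1)
BF@4: {A} ∩ {A} = {A} (intersection, +0)
BFT@4: {A} ∪ {G} = {A,G} (union, +1)
BFTU@4: {A,G} ∩ {A} = {A} (intersection, +0)
BFMTU@4: {A} ∪ {T} = {A,T} (union, +1)
BF@5: {T} ∪ {C} = {C,T} (union, +1)
BFT@5: {C,T} ∩ {T} = {T} (intersection, +0)
BFTU@5: {T} ∪ {C} = {C,T} (union, +1)
BFMTU@5: {C,T} ∩ {C} = {C} (intersection, +0)
per-site changes: [2, 3, 2, 3, 2, 2]; total = 14

3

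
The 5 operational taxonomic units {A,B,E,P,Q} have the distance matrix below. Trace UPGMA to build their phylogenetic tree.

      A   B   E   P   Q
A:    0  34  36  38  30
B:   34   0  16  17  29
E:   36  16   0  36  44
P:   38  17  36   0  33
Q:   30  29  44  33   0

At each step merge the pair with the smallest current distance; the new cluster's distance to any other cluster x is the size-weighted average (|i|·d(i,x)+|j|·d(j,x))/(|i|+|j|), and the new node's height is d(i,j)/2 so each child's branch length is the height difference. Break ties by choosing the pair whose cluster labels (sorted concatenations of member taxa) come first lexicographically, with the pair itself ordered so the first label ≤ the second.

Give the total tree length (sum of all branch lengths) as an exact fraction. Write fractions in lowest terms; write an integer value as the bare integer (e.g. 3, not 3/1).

863/12

iteration 1: select B,E (d=16); attach at lengths (8, 8); label the merged cluster BE
  updated: d(A,BE)=35, d(BE,P)=53/2, d(BE,Q)=73/2
iteration 2: select BE,P (d=53/2); attach at lengths (21/4, 53/4); label the merged cluster BEP
  updated: d(A,BEP)=36, d(BEP,Q)=106/3
iteration 3: select A,Q (d=30); attach at lengths (15, 15); label the merged cluster AQ
  updated: d(AQ,BEP)=107/3
iteration 4: select AQ,BEP (d=107/3); attach at lengths (17/6, 55/12); label the merged cluster ABEPQ
final tree: ((A:15,Q:15):17/6,((B:8,E:8):21/4,P:53/4):55/12)
total length: 863/12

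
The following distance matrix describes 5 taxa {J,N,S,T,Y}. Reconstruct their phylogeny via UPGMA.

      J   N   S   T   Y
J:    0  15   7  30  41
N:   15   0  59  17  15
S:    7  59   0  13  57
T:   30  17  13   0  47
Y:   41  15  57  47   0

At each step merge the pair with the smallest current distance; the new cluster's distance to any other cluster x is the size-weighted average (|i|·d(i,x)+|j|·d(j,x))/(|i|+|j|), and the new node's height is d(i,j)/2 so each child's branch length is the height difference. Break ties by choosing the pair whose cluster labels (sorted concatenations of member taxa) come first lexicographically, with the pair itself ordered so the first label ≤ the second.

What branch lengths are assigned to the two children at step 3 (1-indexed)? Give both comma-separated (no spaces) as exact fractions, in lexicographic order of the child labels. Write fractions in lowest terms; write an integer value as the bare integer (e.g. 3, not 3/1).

step 1: merge (J,S) at d=7; branch lengths J→7/2, S→7/2; new cluster JS
  updated: d(JS,N)=37, d(JS,T)=43/2, d(JS,Y)=49
step 2: merge (N,Y) at d=15; branch lengths N→15/2, Y→15/2; new cluster NY
  updated: d(JS,NY)=43, d(NY,T)=32
step 3: merge (JS,T) at d=43/2; branch lengths JS→29/4, T→43/4; new cluster JST
  updated: d(JST,NY)=118/3
step 4: merge (JST,NY) at d=118/3; branch lengths JST→107/12, NY→73/6; new cluster JNSTY
final tree: (((J:7/2,S:7/2):29/4,T:43/4):107/12,(N:15/2,Y:15/2):73/6)
total length: 733/12

29/4,43/4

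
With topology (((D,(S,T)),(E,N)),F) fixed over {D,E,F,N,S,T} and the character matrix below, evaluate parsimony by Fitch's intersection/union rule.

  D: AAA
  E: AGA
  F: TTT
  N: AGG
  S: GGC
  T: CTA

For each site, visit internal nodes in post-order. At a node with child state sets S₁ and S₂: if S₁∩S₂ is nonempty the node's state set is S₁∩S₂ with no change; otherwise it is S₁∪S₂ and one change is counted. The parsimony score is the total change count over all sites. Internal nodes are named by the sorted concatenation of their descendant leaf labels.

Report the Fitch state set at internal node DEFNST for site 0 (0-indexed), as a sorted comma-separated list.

A,T

ST@0: {G} ∪ {C} = {C,G} (union, +1)
DST@0: {A} ∪ {C,G} = {A,C,G} (union, +1)
EN@0: {A} ∩ {A} = {A} (intersection, +0)
DENST@0: {A,C,G} ∩ {A} = {A} (intersection, +0)
DEFNST@0: {A} ∪ {T} = {A,T} (union, +1)
ST@1: {G} ∪ {T} = {G,T} (union, +1)
DST@1: {A} ∪ {G,T} = {A,G,T} (union, +1)
EN@1: {G} ∩ {G} = {G} (intersection, +0)
DENST@1: {A,G,T} ∩ {G} = {G} (intersection, +0)
DEFNST@1: {G} ∪ {T} = {G,T} (union, +1)
ST@2: {C} ∪ {A} = {A,C} (union, +1)
DST@2: {A} ∩ {A,C} = {A} (intersection, +0)
EN@2: {A} ∪ {G} = {A,G} (union, +1)
DENST@2: {A} ∩ {A,G} = {A} (intersection, +0)
DEFNST@2: {A} ∪ {T} = {A,T} (union, +1)
per-site changes: [3, 3, 3]; total = 9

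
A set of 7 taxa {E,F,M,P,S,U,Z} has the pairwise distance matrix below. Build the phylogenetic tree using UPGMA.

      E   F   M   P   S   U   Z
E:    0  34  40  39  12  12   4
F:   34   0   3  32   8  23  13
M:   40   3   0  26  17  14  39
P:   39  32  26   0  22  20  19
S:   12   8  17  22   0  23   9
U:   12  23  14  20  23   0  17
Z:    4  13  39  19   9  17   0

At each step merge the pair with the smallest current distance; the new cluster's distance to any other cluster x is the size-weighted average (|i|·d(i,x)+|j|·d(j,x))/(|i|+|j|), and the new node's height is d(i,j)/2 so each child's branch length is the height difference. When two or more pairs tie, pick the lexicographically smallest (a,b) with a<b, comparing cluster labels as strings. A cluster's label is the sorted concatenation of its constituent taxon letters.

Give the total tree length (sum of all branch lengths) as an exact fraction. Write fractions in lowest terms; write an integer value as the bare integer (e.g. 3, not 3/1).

111/2

iteration 1: select F,M (d=3); attach at lengths (3/2, 3/2); label the merged cluster FM
  updated: d(E,FM)=37, d(FM,P)=29, d(FM,S)=25/2, d(FM,U)=37/2, d(FM,Z)=26
iteration 2: select E,Z (d=4); attach at lengths (2, 2); label the merged cluster EZ
  updated: d(EZ,FM)=63/2, d(EZ,P)=29, d(EZ,S)=21/2, d(EZ,U)=29/2
iteration 3: select EZ,S (d=21/2); attach at lengths (13/4, 21/4); label the merged cluster ESZ
  updated: d(ESZ,FM)=151/6, d(ESZ,P)=80/3, d(ESZ,U)=52/3
iteration 4: select ESZ,U (d=52/3); attach at lengths (41/12, 26/3); label the merged cluster ESUZ
  updated: d(ESUZ,FM)=47/2, d(ESUZ,P)=25
iteration 5: select ESUZ,FM (d=47/2); attach at lengths (37/12, 41/4); label the merged cluster EFMSUZ
  updated: d(EFMSUZ,P)=79/3
iteration 6: select EFMSUZ,P (d=79/3); attach at lengths (17/12, 79/6); label the merged cluster EFMPSUZ
final tree: (((((E:2,Z:2):13/4,S:21/4):41/12,U:26/3):37/12,(F:3/2,M:3/2):41/4):17/12,P:79/6)
total length: 111/2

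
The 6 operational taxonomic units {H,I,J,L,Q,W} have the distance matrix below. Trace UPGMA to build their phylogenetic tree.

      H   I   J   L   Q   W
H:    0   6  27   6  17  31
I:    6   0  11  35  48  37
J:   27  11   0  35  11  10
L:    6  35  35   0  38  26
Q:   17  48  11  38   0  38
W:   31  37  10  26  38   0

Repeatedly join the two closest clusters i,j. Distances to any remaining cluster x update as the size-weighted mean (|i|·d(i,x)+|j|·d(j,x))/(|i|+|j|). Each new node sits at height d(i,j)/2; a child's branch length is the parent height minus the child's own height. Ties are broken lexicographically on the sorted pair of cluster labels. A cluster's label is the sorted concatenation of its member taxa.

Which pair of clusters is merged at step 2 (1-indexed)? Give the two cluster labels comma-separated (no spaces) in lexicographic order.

J,W

1. join H+I (d=6) ⇒ HI; edges |H|=3, |I|=3
  updated: d(HI,J)=19, d(HI,L)=41/2, d(HI,Q)=65/2, d(HI,W)=34
2. join J+W (d=10) ⇒ JW; edges |J|=5, |W|=5
  updated: d(HI,JW)=53/2, d(JW,L)=61/2, d(JW,Q)=49/2
3. join HI+L (d=41/2) ⇒ HIL; edges |HI|=29/4, |L|=41/4
  updated: d(HIL,JW)=167/6, d(HIL,Q)=103/3
4. join JW+Q (d=49/2) ⇒ JQW; edges |JW|=29/4, |Q|=49/4
  updated: d(HIL,JQW)=30
5. join HIL+JQW (d=30) ⇒ HIJLQW; edges |HIL|=19/4, |JQW|=11/4
final tree: (((H:3,I:3):29/4,L:41/4):19/4,((J:5,W:5):29/4,Q:49/4):11/4)
total length: 121/2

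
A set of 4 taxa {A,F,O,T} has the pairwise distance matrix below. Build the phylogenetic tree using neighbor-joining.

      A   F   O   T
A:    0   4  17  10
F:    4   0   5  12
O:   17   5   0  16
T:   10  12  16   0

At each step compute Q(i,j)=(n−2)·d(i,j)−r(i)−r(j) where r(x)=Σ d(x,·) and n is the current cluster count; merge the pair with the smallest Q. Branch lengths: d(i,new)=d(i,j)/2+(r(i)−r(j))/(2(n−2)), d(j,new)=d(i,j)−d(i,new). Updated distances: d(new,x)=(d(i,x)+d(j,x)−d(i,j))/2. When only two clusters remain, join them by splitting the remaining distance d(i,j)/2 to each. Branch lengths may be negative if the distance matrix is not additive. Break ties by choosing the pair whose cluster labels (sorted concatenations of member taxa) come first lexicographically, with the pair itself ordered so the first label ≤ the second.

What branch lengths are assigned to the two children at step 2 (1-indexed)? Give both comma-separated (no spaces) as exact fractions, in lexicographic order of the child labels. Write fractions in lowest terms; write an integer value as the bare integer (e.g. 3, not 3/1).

iteration 1: select A,T (d=10, Q=-49); attach at lengths (13/4, 27/4); label the merged cluster AT
  updated: d(AT,F)=3, d(AT,O)=23/2
iteration 2: select AT,F (d=3, Q=-39/2); attach at lengths (19/4, -7/4); label the merged cluster AFT
  updated: d(AFT,O)=27/4
iteration 3: select AFT,O (d=27/4); attach at lengths (27/8, 27/8); label the merged cluster AFOT
final tree: (((A:13/4,T:27/4):19/4,F:-7/4):27/8,O:27/8)
total length: 79/4

19/4,-7/4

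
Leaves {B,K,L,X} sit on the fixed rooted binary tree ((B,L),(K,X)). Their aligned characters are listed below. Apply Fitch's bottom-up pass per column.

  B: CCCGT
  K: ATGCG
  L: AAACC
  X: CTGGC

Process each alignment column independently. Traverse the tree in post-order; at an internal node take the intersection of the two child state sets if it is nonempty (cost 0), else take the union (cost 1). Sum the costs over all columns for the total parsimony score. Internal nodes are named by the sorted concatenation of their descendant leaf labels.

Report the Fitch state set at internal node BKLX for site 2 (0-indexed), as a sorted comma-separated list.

site 0, node BL: B={C} ∪ L={A} → {A,C} (+1)
site 0, node KX: K={A} ∪ X={C} → {A,C} (+1)
site 0, node BKLX: BL={A,C} ∩ KX={A,C} → {A,C} (+0)
site 1, node BL: B={C} ∪ L={A} → {A,C} (+1)
site 1, node KX: K={T} ∩ X={T} → {T} (+0)
site 1, node BKLX: BL={A,C} ∪ KX={T} → {A,C,T} (+1)
site 2, node BL: B={C} ∪ L={A} → {A,C} (+1)
site 2, node KX: K={G} ∩ X={G} → {G} (+0)
site 2, node BKLX: BL={A,C} ∪ KX={G} → {A,C,G} (+1)
site 3, node BL: B={G} ∪ L={C} → {C,G} (+1)
site 3, node KX: K={C} ∪ X={G} → {C,G} (+1)
site 3, node BKLX: BL={C,G} ∩ KX={C,G} → {C,G} (+0)
site 4, node BL: B={T} ∪ L={C} → {C,T} (+1)
site 4, node KX: K={G} ∪ X={C} → {C,G} (+1)
site 4, node BKLX: BL={C,T} ∩ KX={C,G} → {C} (+0)
per-site changes: [2, 2, 2, 2, 2]; total = 10

A,C,G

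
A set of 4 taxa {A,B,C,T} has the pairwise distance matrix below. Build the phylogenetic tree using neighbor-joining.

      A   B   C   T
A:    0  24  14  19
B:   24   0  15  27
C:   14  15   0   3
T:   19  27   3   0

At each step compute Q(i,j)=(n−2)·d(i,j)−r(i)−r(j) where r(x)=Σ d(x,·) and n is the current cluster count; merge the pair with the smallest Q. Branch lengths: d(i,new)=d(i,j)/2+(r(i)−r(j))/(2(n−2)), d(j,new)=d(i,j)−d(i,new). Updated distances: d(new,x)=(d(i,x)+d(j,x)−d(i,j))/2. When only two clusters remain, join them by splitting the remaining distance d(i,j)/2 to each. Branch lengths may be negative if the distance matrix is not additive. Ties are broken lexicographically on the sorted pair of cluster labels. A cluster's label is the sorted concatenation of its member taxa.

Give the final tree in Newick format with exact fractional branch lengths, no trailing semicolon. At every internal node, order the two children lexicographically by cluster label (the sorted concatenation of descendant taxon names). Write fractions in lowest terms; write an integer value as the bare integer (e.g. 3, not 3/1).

(((A:39/4,B:57/4):21/4,C:-11/4):23/8,T:23/8)

step 1: merge (A,B) at d=24, Q=-75; branch lengths A→39/4, B→57/4; new cluster AB
  updated: d(AB,C)=5/2, d(AB,T)=11
step 2: merge (AB,C) at d=5/2, Q=-33/2; branch lengths AB→21/4, C→-11/4; new cluster ABC
  updated: d(ABC,T)=23/4
step 3: merge (ABC,T) at d=23/4; branch lengths ABC→23/8, T→23/8; new cluster ABCT
final tree: (((A:39/4,B:57/4):21/4,C:-11/4):23/8,T:23/8)
total length: 129/4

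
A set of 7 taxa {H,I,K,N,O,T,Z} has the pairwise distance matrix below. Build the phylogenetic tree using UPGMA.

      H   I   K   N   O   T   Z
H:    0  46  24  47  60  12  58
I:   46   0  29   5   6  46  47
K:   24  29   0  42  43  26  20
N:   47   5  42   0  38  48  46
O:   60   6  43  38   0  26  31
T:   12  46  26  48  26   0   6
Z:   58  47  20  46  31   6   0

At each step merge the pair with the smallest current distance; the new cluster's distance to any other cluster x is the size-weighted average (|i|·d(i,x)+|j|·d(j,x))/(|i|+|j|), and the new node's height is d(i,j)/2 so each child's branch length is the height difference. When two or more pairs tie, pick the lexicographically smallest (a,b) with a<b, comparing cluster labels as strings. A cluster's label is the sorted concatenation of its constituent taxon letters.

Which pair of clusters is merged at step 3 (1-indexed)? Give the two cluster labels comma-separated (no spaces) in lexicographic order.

iteration 1: select I,N (d=5); attach at lengths (5/2, 5/2); label the merged cluster IN
  updated: d(H,IN)=93/2, d(IN,K)=71/2, d(IN,O)=22, d(IN,T)=47, d(IN,Z)=93/2
iteration 2: select T,Z (d=6); attach at lengths (3, 3); label the merged cluster TZ
  updated: d(H,TZ)=35, d(IN,TZ)=187/4, d(K,TZ)=23, d(O,TZ)=57/2
iteration 3: select IN,O (d=22); attach at lengths (17/2, 11); label the merged cluster INO
  updated: d(H,INO)=51, d(INO,K)=38, d(INO,TZ)=122/3
iteration 4: select K,TZ (d=23); attach at lengths (23/2, 17/2); label the merged cluster KTZ
  updated: d(H,KTZ)=94/3, d(INO,KTZ)=358/9
iteration 5: select H,KTZ (d=94/3); attach at lengths (47/3, 25/6); label the merged cluster HKTZ
  updated: d(HKTZ,INO)=511/12
iteration 6: select HKTZ,INO (d=511/12); attach at lengths (45/8, 247/24); label the merged cluster HIKNOTZ
final tree: ((H:47/3,(K:23/2,(T:3,Z:3):17/2):25/6):45/8,((I:5/2,N:5/2):17/2,O:11):247/24)
total length: 345/4

IN,O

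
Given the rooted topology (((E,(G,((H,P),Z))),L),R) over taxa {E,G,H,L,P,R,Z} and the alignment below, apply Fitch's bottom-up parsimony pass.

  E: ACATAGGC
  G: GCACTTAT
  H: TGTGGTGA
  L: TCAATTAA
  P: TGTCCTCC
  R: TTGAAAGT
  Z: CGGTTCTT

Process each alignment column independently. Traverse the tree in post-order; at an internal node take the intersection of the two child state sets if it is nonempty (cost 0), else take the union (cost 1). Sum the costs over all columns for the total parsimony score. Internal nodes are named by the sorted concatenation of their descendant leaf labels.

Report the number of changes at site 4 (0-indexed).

HP@0: {T} ∩ {T} = {T} (intersection, +0)
HPZ@0: {T} ∪ {C} = {C,T} (union, +1)
GHPZ@0: {G} ∪ {C,T} = {C,G,T} (union, +1)
EGHPZ@0: {A} ∪ {C,G,T} = {A,C,G,T} (union, +1)
EGHLPZ@0: {A,C,G,T} ∩ {T} = {T} (intersection, +0)
EGHLPRZ@0: {T} ∩ {T} = {T} (intersection, +0)
HP@1: {G} ∩ {G} = {G} (intersection, +0)
HPZ@1: {G} ∩ {G} = {G} (intersection, +0)
GHPZ@1: {C} ∪ {G} = {C,G} (union, +1)
EGHPZ@1: {C} ∩ {C,G} = {C} (intersection, +0)
EGHLPZ@1: {C} ∩ {C} = {C} (intersection, +0)
EGHLPRZ@1: {C} ∪ {T} = {C,T} (union, +1)
HP@2: {T} ∩ {T} = {T} (intersection, +0)
HPZ@2: {T} ∪ {G} = {G,T} (union, +1)
GHPZ@2: {A} ∪ {G,T} = {A,G,T} (union, +1)
EGHPZ@2: {A} ∩ {A,G,T} = {A} (intersection, +0)
EGHLPZ@2: {A} ∩ {A} = {A} (intersection, +0)
EGHLPRZ@2: {A} ∪ {G} = {A,G} (union, +1)
HP@3: {G} ∪ {C} = {C,G} (union, +1)
HPZ@3: {C,G} ∪ {T} = {C,G,T} (union, +1)
GHPZ@3: {C} ∩ {C,G,T} = {C} (intersection, +0)
EGHPZ@3: {T} ∪ {C} = {C,T} (union, +1)
EGHLPZ@3: {C,T} ∪ {A} = {A,C,T} (union, +1)
EGHLPRZ@3: {A,C,T} ∩ {A} = {A} (intersection, +0)
HP@4: {G} ∪ {C} = {C,G} (union, +1)
HPZ@4: {C,G} ∪ {T} = {C,G,T} (union, +1)
GHPZ@4: {T} ∩ {C,G,T} = {T} (intersection, +0)
EGHPZ@4: {A} ∪ {T} = {A,T} (union, +1)
EGHLPZ@4: {A,T} ∩ {T} = {T} (intersection, +0)
EGHLPRZ@4: {T} ∪ {A} = {A,T} (union, +1)
HP@5: {T} ∩ {T} = {T} (intersection, +0)
HPZ@5: {T} ∪ {C} = {C,T} (union, +1)
GHPZ@5: {T} ∩ {C,T} = {T} (intersection, +0)
EGHPZ@5: {G} ∪ {T} = {G,T} (union, +1)
EGHLPZ@5: {G,T} ∩ {T} = {T} (intersection, +0)
EGHLPRZ@5: {T} ∪ {A} = {A,T} (union, +1)
HP@6: {G} ∪ {C} = {C,G} (union, +1)
HPZ@6: {C,G} ∪ {T} = {C,G,T} (union, +1)
GHPZ@6: {A} ∪ {C,G,T} = {A,C,G,T} (union, +1)
EGHPZ@6: {G} ∩ {A,C,G,T} = {G} (intersection, +0)
EGHLPZ@6: {G} ∪ {A} = {A,G} (union, +1)
EGHLPRZ@6: {A,G} ∩ {G} = {G} (intersection, +0)
HP@7: {A} ∪ {C} = {A,C} (union, +1)
HPZ@7: {A,C} ∪ {T} = {A,C,T} (union, +1)
GHPZ@7: {T} ∩ {A,C,T} = {T} (intersection, +0)
EGHPZ@7: {C} ∪ {T} = {C,T} (union, +1)
EGHLPZ@7: {C,T} ∪ {A} = {A,C,T} (union, +1)
EGHLPRZ@7: {A,C,T} ∩ {T} = {T} (intersection, +0)
per-site changes: [3, 2, 3, 4, 4, 3, 4, 4]; total = 27

4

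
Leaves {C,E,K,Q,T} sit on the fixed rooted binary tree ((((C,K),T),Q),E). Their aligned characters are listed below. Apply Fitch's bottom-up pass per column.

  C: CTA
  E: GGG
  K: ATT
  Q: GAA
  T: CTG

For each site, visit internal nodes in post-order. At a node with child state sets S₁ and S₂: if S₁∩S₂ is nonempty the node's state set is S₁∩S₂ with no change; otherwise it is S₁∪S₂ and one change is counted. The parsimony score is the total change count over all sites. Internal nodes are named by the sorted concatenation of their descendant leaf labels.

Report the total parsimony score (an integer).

7

CK@0: {C} ∪ {A} = {A,C} (union, +1)
CKT@0: {A,C} ∩ {C} = {C} (intersection, +0)
CKQT@0: {C} ∪ {G} = {C,G} (union, +1)
CEKQT@0: {C,G} ∩ {G} = {G} (intersection, +0)
CK@1: {T} ∩ {T} = {T} (intersection, +0)
CKT@1: {T} ∩ {T} = {T} (intersection, +0)
CKQT@1: {T} ∪ {A} = {A,T} (union, +1)
CEKQT@1: {A,T} ∪ {G} = {A,G,T} (union, +1)
CK@2: {A} ∪ {T} = {A,T} (union, +1)
CKT@2: {A,T} ∪ {G} = {A,G,T} (union, +1)
CKQT@2: {A,G,T} ∩ {A} = {A} (intersection, +0)
CEKQT@2: {A} ∪ {G} = {A,G} (union, +1)
per-site changes: [2, 2, 3]; total = 7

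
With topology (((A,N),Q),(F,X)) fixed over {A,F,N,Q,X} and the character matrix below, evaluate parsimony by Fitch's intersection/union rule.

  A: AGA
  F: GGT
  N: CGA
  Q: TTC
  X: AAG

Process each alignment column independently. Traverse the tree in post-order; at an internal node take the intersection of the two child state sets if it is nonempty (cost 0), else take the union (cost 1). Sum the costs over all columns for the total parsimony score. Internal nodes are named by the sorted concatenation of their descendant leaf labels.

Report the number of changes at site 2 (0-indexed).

3

AN@0: {A} ∪ {C} = {A,C} (union, +1)
ANQ@0: {A,C} ∪ {T} = {A,C,T} (union, +1)
FX@0: {G} ∪ {A} = {A,G} (union, +1)
AFNQX@0: {A,C,T} ∩ {A,G} = {A} (intersection, +0)
AN@1: {G} ∩ {G} = {G} (intersection, +0)
ANQ@1: {G} ∪ {T} = {G,T} (union, +1)
FX@1: {G} ∪ {A} = {A,G} (union, +1)
AFNQX@1: {G,T} ∩ {A,G} = {G} (intersection, +0)
AN@2: {A} ∩ {A} = {A} (intersection, +0)
ANQ@2: {A} ∪ {C} = {A,C} (union, +1)
FX@2: {T} ∪ {G} = {G,T} (union, +1)
AFNQX@2: {A,C} ∪ {G,T} = {A,C,G,T} (union, +1)
per-site changes: [3, 2, 3]; total = 8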